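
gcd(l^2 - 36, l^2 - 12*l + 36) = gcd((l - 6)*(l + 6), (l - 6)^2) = l - 6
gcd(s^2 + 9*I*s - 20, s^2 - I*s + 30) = s + 5*I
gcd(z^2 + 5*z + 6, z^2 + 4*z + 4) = z + 2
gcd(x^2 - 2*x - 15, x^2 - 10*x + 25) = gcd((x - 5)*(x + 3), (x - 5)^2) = x - 5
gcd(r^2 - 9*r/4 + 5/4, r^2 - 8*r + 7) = r - 1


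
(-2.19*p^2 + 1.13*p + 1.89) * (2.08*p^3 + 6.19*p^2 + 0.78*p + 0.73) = -4.5552*p^5 - 11.2057*p^4 + 9.2177*p^3 + 10.9818*p^2 + 2.2991*p + 1.3797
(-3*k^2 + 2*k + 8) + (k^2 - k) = -2*k^2 + k + 8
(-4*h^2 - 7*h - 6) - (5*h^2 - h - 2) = -9*h^2 - 6*h - 4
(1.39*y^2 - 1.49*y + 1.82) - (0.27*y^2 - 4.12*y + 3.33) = 1.12*y^2 + 2.63*y - 1.51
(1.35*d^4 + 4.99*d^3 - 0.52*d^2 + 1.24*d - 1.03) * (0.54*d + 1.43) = 0.729*d^5 + 4.6251*d^4 + 6.8549*d^3 - 0.074*d^2 + 1.217*d - 1.4729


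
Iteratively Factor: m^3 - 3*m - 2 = (m - 2)*(m^2 + 2*m + 1) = (m - 2)*(m + 1)*(m + 1)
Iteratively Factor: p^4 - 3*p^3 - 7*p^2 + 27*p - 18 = (p - 1)*(p^3 - 2*p^2 - 9*p + 18) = (p - 1)*(p + 3)*(p^2 - 5*p + 6) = (p - 3)*(p - 1)*(p + 3)*(p - 2)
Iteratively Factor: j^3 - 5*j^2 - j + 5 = (j - 1)*(j^2 - 4*j - 5) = (j - 1)*(j + 1)*(j - 5)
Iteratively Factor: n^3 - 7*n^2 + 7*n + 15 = (n - 5)*(n^2 - 2*n - 3) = (n - 5)*(n + 1)*(n - 3)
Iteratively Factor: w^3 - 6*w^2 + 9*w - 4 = (w - 4)*(w^2 - 2*w + 1) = (w - 4)*(w - 1)*(w - 1)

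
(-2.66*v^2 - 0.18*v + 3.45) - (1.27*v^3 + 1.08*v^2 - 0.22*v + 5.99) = -1.27*v^3 - 3.74*v^2 + 0.04*v - 2.54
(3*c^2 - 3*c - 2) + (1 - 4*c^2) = -c^2 - 3*c - 1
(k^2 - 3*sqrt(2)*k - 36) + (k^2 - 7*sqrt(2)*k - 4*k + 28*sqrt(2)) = 2*k^2 - 10*sqrt(2)*k - 4*k - 36 + 28*sqrt(2)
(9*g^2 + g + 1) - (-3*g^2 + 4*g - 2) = 12*g^2 - 3*g + 3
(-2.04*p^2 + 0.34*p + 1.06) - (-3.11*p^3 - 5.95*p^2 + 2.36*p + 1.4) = 3.11*p^3 + 3.91*p^2 - 2.02*p - 0.34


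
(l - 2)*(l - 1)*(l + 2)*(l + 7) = l^4 + 6*l^3 - 11*l^2 - 24*l + 28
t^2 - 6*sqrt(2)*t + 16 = (t - 4*sqrt(2))*(t - 2*sqrt(2))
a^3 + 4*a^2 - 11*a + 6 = (a - 1)^2*(a + 6)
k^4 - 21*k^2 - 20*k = k*(k - 5)*(k + 1)*(k + 4)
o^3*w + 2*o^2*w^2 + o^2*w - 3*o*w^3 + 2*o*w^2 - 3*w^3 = (o - w)*(o + 3*w)*(o*w + w)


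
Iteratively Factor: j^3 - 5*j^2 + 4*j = (j - 4)*(j^2 - j) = j*(j - 4)*(j - 1)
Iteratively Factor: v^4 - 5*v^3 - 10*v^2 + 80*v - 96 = (v - 4)*(v^3 - v^2 - 14*v + 24) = (v - 4)*(v + 4)*(v^2 - 5*v + 6) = (v - 4)*(v - 3)*(v + 4)*(v - 2)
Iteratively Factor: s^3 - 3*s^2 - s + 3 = (s - 3)*(s^2 - 1) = (s - 3)*(s - 1)*(s + 1)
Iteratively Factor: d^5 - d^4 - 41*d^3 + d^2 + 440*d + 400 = (d + 4)*(d^4 - 5*d^3 - 21*d^2 + 85*d + 100) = (d + 4)^2*(d^3 - 9*d^2 + 15*d + 25) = (d + 1)*(d + 4)^2*(d^2 - 10*d + 25) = (d - 5)*(d + 1)*(d + 4)^2*(d - 5)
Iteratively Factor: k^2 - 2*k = (k - 2)*(k)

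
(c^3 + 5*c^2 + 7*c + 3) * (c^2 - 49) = c^5 + 5*c^4 - 42*c^3 - 242*c^2 - 343*c - 147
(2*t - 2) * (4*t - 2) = 8*t^2 - 12*t + 4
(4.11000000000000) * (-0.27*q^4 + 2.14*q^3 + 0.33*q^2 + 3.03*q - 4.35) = -1.1097*q^4 + 8.7954*q^3 + 1.3563*q^2 + 12.4533*q - 17.8785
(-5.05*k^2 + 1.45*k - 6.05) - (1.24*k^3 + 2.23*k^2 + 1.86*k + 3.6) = -1.24*k^3 - 7.28*k^2 - 0.41*k - 9.65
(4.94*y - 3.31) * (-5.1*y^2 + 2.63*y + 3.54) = -25.194*y^3 + 29.8732*y^2 + 8.7823*y - 11.7174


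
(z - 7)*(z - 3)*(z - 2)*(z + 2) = z^4 - 10*z^3 + 17*z^2 + 40*z - 84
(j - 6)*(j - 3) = j^2 - 9*j + 18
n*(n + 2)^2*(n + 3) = n^4 + 7*n^3 + 16*n^2 + 12*n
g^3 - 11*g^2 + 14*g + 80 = (g - 8)*(g - 5)*(g + 2)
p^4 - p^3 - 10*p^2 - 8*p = p*(p - 4)*(p + 1)*(p + 2)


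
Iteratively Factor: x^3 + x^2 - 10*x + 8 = (x + 4)*(x^2 - 3*x + 2) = (x - 2)*(x + 4)*(x - 1)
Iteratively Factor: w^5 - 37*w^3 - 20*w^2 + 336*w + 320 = (w + 4)*(w^4 - 4*w^3 - 21*w^2 + 64*w + 80) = (w + 1)*(w + 4)*(w^3 - 5*w^2 - 16*w + 80) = (w + 1)*(w + 4)^2*(w^2 - 9*w + 20) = (w - 4)*(w + 1)*(w + 4)^2*(w - 5)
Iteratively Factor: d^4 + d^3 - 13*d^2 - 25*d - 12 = (d + 3)*(d^3 - 2*d^2 - 7*d - 4) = (d + 1)*(d + 3)*(d^2 - 3*d - 4) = (d - 4)*(d + 1)*(d + 3)*(d + 1)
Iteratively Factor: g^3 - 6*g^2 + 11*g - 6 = (g - 1)*(g^2 - 5*g + 6) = (g - 2)*(g - 1)*(g - 3)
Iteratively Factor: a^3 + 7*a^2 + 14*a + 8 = (a + 2)*(a^2 + 5*a + 4) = (a + 2)*(a + 4)*(a + 1)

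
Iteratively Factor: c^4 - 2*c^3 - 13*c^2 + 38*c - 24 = (c - 1)*(c^3 - c^2 - 14*c + 24) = (c - 1)*(c + 4)*(c^2 - 5*c + 6) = (c - 3)*(c - 1)*(c + 4)*(c - 2)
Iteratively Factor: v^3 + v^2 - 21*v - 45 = (v + 3)*(v^2 - 2*v - 15) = (v + 3)^2*(v - 5)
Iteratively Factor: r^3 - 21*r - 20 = (r + 1)*(r^2 - r - 20) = (r - 5)*(r + 1)*(r + 4)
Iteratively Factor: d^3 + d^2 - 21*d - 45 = (d + 3)*(d^2 - 2*d - 15) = (d + 3)^2*(d - 5)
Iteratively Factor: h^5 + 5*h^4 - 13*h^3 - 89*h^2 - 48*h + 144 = (h - 1)*(h^4 + 6*h^3 - 7*h^2 - 96*h - 144) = (h - 1)*(h + 4)*(h^3 + 2*h^2 - 15*h - 36) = (h - 1)*(h + 3)*(h + 4)*(h^2 - h - 12) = (h - 1)*(h + 3)^2*(h + 4)*(h - 4)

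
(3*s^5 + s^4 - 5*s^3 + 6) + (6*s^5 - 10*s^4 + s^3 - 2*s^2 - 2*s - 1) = 9*s^5 - 9*s^4 - 4*s^3 - 2*s^2 - 2*s + 5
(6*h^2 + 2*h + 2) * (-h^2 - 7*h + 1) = -6*h^4 - 44*h^3 - 10*h^2 - 12*h + 2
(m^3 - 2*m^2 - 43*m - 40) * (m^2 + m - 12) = m^5 - m^4 - 57*m^3 - 59*m^2 + 476*m + 480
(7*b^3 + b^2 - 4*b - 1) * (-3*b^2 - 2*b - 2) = -21*b^5 - 17*b^4 - 4*b^3 + 9*b^2 + 10*b + 2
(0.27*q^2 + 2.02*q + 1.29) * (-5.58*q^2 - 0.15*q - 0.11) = -1.5066*q^4 - 11.3121*q^3 - 7.5309*q^2 - 0.4157*q - 0.1419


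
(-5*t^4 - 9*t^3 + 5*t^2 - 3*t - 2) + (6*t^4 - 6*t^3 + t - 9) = t^4 - 15*t^3 + 5*t^2 - 2*t - 11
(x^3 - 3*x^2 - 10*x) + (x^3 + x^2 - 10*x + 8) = 2*x^3 - 2*x^2 - 20*x + 8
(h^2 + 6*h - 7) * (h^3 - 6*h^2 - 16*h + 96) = h^5 - 59*h^3 + 42*h^2 + 688*h - 672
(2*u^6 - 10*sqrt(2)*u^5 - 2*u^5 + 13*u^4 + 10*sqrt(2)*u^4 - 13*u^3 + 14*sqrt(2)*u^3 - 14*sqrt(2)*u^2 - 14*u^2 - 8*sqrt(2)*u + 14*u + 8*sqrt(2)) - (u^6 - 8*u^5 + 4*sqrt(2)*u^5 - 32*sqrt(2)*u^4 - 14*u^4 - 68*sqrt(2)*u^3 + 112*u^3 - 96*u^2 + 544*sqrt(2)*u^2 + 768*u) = u^6 - 14*sqrt(2)*u^5 + 6*u^5 + 27*u^4 + 42*sqrt(2)*u^4 - 125*u^3 + 82*sqrt(2)*u^3 - 558*sqrt(2)*u^2 + 82*u^2 - 754*u - 8*sqrt(2)*u + 8*sqrt(2)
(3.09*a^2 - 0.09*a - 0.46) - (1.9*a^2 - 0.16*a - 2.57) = 1.19*a^2 + 0.07*a + 2.11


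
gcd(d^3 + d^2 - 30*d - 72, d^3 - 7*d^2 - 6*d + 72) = d^2 - 3*d - 18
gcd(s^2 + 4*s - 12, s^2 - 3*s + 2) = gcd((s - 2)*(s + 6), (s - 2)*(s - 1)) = s - 2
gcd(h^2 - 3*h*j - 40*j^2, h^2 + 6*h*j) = 1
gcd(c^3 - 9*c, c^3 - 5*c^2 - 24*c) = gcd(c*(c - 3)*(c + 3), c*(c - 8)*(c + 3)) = c^2 + 3*c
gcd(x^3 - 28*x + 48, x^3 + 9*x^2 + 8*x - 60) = x^2 + 4*x - 12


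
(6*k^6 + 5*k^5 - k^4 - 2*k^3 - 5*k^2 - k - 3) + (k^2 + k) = 6*k^6 + 5*k^5 - k^4 - 2*k^3 - 4*k^2 - 3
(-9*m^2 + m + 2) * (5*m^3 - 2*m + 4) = -45*m^5 + 5*m^4 + 28*m^3 - 38*m^2 + 8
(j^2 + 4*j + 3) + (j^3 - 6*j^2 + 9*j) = j^3 - 5*j^2 + 13*j + 3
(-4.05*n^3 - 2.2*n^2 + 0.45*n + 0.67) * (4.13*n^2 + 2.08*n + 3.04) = -16.7265*n^5 - 17.51*n^4 - 15.0295*n^3 - 2.9849*n^2 + 2.7616*n + 2.0368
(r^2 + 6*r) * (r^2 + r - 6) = r^4 + 7*r^3 - 36*r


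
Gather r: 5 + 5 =10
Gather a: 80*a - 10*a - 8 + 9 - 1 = 70*a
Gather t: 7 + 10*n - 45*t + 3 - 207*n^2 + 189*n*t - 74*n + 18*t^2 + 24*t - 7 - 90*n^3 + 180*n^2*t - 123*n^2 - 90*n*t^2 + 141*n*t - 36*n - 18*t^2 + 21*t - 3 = -90*n^3 - 330*n^2 - 90*n*t^2 - 100*n + t*(180*n^2 + 330*n)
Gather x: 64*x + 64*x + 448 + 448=128*x + 896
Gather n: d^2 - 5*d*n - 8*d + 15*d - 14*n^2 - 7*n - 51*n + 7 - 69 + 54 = d^2 + 7*d - 14*n^2 + n*(-5*d - 58) - 8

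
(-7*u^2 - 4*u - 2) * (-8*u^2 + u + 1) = 56*u^4 + 25*u^3 + 5*u^2 - 6*u - 2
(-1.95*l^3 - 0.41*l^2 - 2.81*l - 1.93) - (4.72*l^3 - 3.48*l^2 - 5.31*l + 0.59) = -6.67*l^3 + 3.07*l^2 + 2.5*l - 2.52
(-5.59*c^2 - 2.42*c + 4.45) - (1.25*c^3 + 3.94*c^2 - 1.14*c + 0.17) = -1.25*c^3 - 9.53*c^2 - 1.28*c + 4.28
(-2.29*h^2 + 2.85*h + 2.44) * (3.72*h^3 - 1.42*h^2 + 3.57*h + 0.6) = -8.5188*h^5 + 13.8538*h^4 - 3.1455*h^3 + 5.3357*h^2 + 10.4208*h + 1.464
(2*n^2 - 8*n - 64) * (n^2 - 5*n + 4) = 2*n^4 - 18*n^3 - 16*n^2 + 288*n - 256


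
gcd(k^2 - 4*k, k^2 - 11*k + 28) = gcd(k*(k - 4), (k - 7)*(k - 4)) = k - 4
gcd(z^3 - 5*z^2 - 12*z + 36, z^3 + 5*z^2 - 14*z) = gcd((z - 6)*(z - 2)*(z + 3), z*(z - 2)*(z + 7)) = z - 2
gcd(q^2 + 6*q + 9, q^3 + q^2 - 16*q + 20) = 1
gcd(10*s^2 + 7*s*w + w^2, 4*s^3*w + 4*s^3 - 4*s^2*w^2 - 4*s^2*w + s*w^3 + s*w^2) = 1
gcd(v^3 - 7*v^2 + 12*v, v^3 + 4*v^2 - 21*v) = v^2 - 3*v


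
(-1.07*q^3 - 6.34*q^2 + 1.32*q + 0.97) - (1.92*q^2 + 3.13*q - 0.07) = -1.07*q^3 - 8.26*q^2 - 1.81*q + 1.04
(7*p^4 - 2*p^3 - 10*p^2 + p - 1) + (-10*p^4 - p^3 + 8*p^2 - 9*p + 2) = -3*p^4 - 3*p^3 - 2*p^2 - 8*p + 1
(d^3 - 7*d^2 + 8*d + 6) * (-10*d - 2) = -10*d^4 + 68*d^3 - 66*d^2 - 76*d - 12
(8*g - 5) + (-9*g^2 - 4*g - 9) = -9*g^2 + 4*g - 14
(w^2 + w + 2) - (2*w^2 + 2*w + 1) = -w^2 - w + 1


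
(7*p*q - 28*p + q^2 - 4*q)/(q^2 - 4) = (7*p*q - 28*p + q^2 - 4*q)/(q^2 - 4)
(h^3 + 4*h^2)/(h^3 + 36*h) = h*(h + 4)/(h^2 + 36)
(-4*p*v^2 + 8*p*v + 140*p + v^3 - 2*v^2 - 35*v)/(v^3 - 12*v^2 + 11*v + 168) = (-4*p*v - 20*p + v^2 + 5*v)/(v^2 - 5*v - 24)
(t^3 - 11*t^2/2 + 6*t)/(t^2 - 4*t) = t - 3/2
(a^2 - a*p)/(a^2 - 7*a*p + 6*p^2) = a/(a - 6*p)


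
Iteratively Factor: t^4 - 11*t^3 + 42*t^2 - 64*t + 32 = (t - 2)*(t^3 - 9*t^2 + 24*t - 16) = (t - 2)*(t - 1)*(t^2 - 8*t + 16) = (t - 4)*(t - 2)*(t - 1)*(t - 4)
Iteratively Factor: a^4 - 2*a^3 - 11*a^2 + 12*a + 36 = (a + 2)*(a^3 - 4*a^2 - 3*a + 18) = (a + 2)^2*(a^2 - 6*a + 9) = (a - 3)*(a + 2)^2*(a - 3)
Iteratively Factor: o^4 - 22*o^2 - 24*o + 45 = (o - 1)*(o^3 + o^2 - 21*o - 45) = (o - 1)*(o + 3)*(o^2 - 2*o - 15) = (o - 1)*(o + 3)^2*(o - 5)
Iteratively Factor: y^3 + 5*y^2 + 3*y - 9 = (y + 3)*(y^2 + 2*y - 3) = (y + 3)^2*(y - 1)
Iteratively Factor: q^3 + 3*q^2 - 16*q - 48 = (q - 4)*(q^2 + 7*q + 12) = (q - 4)*(q + 3)*(q + 4)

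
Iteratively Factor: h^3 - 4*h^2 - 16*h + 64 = (h - 4)*(h^2 - 16) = (h - 4)*(h + 4)*(h - 4)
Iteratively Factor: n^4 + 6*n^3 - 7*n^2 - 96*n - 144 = (n + 3)*(n^3 + 3*n^2 - 16*n - 48) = (n + 3)^2*(n^2 - 16) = (n - 4)*(n + 3)^2*(n + 4)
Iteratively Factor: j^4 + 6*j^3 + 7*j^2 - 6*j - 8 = (j - 1)*(j^3 + 7*j^2 + 14*j + 8) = (j - 1)*(j + 2)*(j^2 + 5*j + 4) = (j - 1)*(j + 2)*(j + 4)*(j + 1)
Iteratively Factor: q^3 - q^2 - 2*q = (q)*(q^2 - q - 2) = q*(q + 1)*(q - 2)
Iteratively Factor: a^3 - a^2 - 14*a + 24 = (a - 3)*(a^2 + 2*a - 8) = (a - 3)*(a - 2)*(a + 4)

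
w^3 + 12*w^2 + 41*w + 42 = (w + 2)*(w + 3)*(w + 7)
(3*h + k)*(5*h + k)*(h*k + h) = 15*h^3*k + 15*h^3 + 8*h^2*k^2 + 8*h^2*k + h*k^3 + h*k^2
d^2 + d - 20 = (d - 4)*(d + 5)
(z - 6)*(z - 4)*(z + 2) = z^3 - 8*z^2 + 4*z + 48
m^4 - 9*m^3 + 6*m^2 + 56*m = m*(m - 7)*(m - 4)*(m + 2)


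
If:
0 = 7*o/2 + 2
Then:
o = -4/7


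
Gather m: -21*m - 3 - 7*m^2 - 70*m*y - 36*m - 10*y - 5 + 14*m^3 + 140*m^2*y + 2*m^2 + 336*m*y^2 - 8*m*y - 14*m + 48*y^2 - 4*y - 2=14*m^3 + m^2*(140*y - 5) + m*(336*y^2 - 78*y - 71) + 48*y^2 - 14*y - 10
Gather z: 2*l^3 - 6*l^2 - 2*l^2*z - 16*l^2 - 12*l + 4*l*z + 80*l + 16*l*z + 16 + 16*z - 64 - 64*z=2*l^3 - 22*l^2 + 68*l + z*(-2*l^2 + 20*l - 48) - 48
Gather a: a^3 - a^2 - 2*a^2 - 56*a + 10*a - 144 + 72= a^3 - 3*a^2 - 46*a - 72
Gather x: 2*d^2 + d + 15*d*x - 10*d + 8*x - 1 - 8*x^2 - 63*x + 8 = 2*d^2 - 9*d - 8*x^2 + x*(15*d - 55) + 7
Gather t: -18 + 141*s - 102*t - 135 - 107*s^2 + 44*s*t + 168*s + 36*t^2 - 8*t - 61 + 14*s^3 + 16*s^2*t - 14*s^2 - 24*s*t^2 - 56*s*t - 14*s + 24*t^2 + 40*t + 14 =14*s^3 - 121*s^2 + 295*s + t^2*(60 - 24*s) + t*(16*s^2 - 12*s - 70) - 200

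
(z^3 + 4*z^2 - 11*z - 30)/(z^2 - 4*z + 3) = (z^2 + 7*z + 10)/(z - 1)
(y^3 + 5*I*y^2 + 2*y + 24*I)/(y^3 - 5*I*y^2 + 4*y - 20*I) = (y^2 + 7*I*y - 12)/(y^2 - 3*I*y + 10)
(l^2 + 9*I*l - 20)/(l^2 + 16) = (l + 5*I)/(l - 4*I)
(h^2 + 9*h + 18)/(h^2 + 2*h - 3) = (h + 6)/(h - 1)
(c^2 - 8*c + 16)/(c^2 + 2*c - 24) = (c - 4)/(c + 6)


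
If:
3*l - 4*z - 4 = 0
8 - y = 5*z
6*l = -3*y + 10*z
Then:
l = 196/51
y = -24/17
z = 32/17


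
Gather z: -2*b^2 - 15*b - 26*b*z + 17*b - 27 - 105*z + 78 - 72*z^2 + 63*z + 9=-2*b^2 + 2*b - 72*z^2 + z*(-26*b - 42) + 60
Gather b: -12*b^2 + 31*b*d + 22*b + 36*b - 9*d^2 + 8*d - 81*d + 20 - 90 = -12*b^2 + b*(31*d + 58) - 9*d^2 - 73*d - 70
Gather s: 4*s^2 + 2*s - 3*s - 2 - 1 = 4*s^2 - s - 3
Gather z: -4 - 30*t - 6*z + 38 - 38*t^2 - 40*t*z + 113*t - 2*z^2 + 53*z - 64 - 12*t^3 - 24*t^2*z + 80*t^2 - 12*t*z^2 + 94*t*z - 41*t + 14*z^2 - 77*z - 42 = -12*t^3 + 42*t^2 + 42*t + z^2*(12 - 12*t) + z*(-24*t^2 + 54*t - 30) - 72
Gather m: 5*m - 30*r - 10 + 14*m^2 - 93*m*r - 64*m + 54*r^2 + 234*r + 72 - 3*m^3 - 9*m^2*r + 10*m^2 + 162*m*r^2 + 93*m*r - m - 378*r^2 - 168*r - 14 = -3*m^3 + m^2*(24 - 9*r) + m*(162*r^2 - 60) - 324*r^2 + 36*r + 48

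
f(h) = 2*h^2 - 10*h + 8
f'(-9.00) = -46.00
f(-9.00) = 260.00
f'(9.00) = 26.00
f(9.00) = 80.00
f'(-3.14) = -22.56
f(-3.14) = 59.12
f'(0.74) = -7.04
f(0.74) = 1.70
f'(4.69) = 8.76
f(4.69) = 5.09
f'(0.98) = -6.08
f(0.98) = 0.12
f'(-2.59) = -20.36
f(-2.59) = 47.32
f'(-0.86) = -13.44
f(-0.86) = 18.08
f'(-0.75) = -13.00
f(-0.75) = 16.62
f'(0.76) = -6.96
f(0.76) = 1.56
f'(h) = 4*h - 10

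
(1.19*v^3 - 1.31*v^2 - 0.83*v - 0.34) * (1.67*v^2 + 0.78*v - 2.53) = 1.9873*v^5 - 1.2595*v^4 - 5.4186*v^3 + 2.0991*v^2 + 1.8347*v + 0.8602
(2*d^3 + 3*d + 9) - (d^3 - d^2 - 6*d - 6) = d^3 + d^2 + 9*d + 15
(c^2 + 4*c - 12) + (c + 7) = c^2 + 5*c - 5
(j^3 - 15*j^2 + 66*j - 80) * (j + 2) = j^4 - 13*j^3 + 36*j^2 + 52*j - 160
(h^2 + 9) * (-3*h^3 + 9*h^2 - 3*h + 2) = -3*h^5 + 9*h^4 - 30*h^3 + 83*h^2 - 27*h + 18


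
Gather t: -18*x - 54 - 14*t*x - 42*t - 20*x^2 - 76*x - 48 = t*(-14*x - 42) - 20*x^2 - 94*x - 102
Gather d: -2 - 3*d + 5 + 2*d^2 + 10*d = 2*d^2 + 7*d + 3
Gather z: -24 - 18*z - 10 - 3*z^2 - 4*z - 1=-3*z^2 - 22*z - 35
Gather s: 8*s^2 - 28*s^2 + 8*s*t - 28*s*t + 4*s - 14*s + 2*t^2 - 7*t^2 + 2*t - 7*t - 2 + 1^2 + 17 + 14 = -20*s^2 + s*(-20*t - 10) - 5*t^2 - 5*t + 30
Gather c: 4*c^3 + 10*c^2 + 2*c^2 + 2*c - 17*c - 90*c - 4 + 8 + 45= 4*c^3 + 12*c^2 - 105*c + 49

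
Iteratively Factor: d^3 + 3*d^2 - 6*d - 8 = (d + 1)*(d^2 + 2*d - 8) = (d + 1)*(d + 4)*(d - 2)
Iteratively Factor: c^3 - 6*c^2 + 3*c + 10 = (c - 2)*(c^2 - 4*c - 5) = (c - 2)*(c + 1)*(c - 5)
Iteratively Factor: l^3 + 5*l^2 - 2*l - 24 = (l + 3)*(l^2 + 2*l - 8) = (l + 3)*(l + 4)*(l - 2)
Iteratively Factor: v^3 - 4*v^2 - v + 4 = (v + 1)*(v^2 - 5*v + 4) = (v - 4)*(v + 1)*(v - 1)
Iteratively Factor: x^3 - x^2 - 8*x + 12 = (x - 2)*(x^2 + x - 6) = (x - 2)^2*(x + 3)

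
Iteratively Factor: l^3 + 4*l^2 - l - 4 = (l + 4)*(l^2 - 1) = (l + 1)*(l + 4)*(l - 1)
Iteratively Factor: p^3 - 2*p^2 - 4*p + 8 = (p - 2)*(p^2 - 4) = (p - 2)*(p + 2)*(p - 2)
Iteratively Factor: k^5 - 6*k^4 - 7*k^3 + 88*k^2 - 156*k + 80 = (k + 4)*(k^4 - 10*k^3 + 33*k^2 - 44*k + 20) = (k - 1)*(k + 4)*(k^3 - 9*k^2 + 24*k - 20) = (k - 2)*(k - 1)*(k + 4)*(k^2 - 7*k + 10) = (k - 2)^2*(k - 1)*(k + 4)*(k - 5)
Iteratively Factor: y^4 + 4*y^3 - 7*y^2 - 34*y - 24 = (y + 1)*(y^3 + 3*y^2 - 10*y - 24) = (y - 3)*(y + 1)*(y^2 + 6*y + 8) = (y - 3)*(y + 1)*(y + 2)*(y + 4)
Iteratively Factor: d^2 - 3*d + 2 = (d - 2)*(d - 1)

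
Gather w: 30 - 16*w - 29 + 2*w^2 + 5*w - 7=2*w^2 - 11*w - 6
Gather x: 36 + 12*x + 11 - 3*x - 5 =9*x + 42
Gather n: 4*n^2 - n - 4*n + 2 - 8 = 4*n^2 - 5*n - 6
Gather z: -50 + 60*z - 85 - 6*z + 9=54*z - 126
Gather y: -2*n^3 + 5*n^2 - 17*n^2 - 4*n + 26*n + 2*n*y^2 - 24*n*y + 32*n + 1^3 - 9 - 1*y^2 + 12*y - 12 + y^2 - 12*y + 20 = -2*n^3 - 12*n^2 + 2*n*y^2 - 24*n*y + 54*n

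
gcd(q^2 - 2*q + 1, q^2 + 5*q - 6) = q - 1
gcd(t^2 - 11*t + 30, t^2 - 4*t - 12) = t - 6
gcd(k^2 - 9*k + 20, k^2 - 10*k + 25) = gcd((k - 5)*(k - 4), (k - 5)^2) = k - 5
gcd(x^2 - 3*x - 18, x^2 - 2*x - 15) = x + 3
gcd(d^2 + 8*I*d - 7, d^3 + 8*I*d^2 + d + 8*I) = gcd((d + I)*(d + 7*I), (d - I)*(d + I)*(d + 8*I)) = d + I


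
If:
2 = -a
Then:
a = -2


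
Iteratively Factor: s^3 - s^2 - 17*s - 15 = (s + 1)*(s^2 - 2*s - 15) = (s - 5)*(s + 1)*(s + 3)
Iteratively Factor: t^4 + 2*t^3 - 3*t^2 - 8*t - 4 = (t + 2)*(t^3 - 3*t - 2) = (t + 1)*(t + 2)*(t^2 - t - 2) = (t - 2)*(t + 1)*(t + 2)*(t + 1)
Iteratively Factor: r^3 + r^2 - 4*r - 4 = (r - 2)*(r^2 + 3*r + 2) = (r - 2)*(r + 1)*(r + 2)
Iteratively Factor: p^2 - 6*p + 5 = (p - 5)*(p - 1)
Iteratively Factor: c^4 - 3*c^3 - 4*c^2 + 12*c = (c - 3)*(c^3 - 4*c) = (c - 3)*(c - 2)*(c^2 + 2*c) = (c - 3)*(c - 2)*(c + 2)*(c)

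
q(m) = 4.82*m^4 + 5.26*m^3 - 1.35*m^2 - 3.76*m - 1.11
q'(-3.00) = -374.20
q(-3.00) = 246.42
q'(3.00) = 650.72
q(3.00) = 507.90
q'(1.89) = 177.67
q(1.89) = 83.98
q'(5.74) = 4146.87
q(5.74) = 6159.92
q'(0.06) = -3.86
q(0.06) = -1.34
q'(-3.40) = -569.94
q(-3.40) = 433.44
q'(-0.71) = -0.79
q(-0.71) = 0.22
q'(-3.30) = -515.87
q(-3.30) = 379.18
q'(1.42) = 79.43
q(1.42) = 25.49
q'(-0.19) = -2.81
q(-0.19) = -0.47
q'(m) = 19.28*m^3 + 15.78*m^2 - 2.7*m - 3.76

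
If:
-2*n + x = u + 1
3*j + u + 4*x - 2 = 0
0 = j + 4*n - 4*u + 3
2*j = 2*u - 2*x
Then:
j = -1/3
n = -1/3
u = 1/3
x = 2/3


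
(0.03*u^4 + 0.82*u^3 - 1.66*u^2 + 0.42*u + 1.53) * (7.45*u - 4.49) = 0.2235*u^5 + 5.9743*u^4 - 16.0488*u^3 + 10.5824*u^2 + 9.5127*u - 6.8697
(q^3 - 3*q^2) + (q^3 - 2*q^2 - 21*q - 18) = 2*q^3 - 5*q^2 - 21*q - 18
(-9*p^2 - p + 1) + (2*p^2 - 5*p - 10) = -7*p^2 - 6*p - 9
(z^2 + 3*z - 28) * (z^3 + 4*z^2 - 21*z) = z^5 + 7*z^4 - 37*z^3 - 175*z^2 + 588*z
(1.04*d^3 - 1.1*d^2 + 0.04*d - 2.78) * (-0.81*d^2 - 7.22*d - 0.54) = -0.8424*d^5 - 6.6178*d^4 + 7.348*d^3 + 2.557*d^2 + 20.05*d + 1.5012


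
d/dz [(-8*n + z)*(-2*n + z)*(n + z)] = 6*n^2 - 18*n*z + 3*z^2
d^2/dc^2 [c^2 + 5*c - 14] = 2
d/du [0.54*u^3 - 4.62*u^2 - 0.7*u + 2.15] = 1.62*u^2 - 9.24*u - 0.7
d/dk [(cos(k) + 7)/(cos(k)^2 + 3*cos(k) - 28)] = sin(k)/(cos(k) - 4)^2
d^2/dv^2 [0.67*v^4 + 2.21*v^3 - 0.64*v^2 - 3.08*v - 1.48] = 8.04*v^2 + 13.26*v - 1.28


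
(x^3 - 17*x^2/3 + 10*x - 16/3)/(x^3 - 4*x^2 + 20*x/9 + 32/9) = 3*(x - 1)/(3*x + 2)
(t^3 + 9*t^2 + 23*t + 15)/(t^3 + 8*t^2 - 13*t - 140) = (t^2 + 4*t + 3)/(t^2 + 3*t - 28)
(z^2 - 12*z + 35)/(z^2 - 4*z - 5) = (z - 7)/(z + 1)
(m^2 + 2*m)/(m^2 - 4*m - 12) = m/(m - 6)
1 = 1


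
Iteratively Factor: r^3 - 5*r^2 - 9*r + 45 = (r + 3)*(r^2 - 8*r + 15) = (r - 5)*(r + 3)*(r - 3)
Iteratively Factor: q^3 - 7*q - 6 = (q - 3)*(q^2 + 3*q + 2) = (q - 3)*(q + 1)*(q + 2)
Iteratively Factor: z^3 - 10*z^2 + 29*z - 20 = (z - 1)*(z^2 - 9*z + 20) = (z - 4)*(z - 1)*(z - 5)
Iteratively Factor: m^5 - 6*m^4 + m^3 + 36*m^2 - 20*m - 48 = (m - 4)*(m^4 - 2*m^3 - 7*m^2 + 8*m + 12) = (m - 4)*(m - 3)*(m^3 + m^2 - 4*m - 4) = (m - 4)*(m - 3)*(m + 1)*(m^2 - 4) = (m - 4)*(m - 3)*(m - 2)*(m + 1)*(m + 2)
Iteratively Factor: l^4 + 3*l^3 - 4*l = (l + 2)*(l^3 + l^2 - 2*l) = (l - 1)*(l + 2)*(l^2 + 2*l) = l*(l - 1)*(l + 2)*(l + 2)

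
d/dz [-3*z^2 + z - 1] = 1 - 6*z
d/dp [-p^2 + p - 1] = 1 - 2*p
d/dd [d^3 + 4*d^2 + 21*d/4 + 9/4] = 3*d^2 + 8*d + 21/4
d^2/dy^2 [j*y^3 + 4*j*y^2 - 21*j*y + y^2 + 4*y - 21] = 6*j*y + 8*j + 2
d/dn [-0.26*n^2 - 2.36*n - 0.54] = -0.52*n - 2.36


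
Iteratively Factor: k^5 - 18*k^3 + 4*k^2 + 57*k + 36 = (k + 1)*(k^4 - k^3 - 17*k^2 + 21*k + 36) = (k + 1)^2*(k^3 - 2*k^2 - 15*k + 36) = (k + 1)^2*(k + 4)*(k^2 - 6*k + 9) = (k - 3)*(k + 1)^2*(k + 4)*(k - 3)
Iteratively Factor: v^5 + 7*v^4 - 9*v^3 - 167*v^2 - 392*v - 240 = (v - 5)*(v^4 + 12*v^3 + 51*v^2 + 88*v + 48) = (v - 5)*(v + 4)*(v^3 + 8*v^2 + 19*v + 12) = (v - 5)*(v + 3)*(v + 4)*(v^2 + 5*v + 4) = (v - 5)*(v + 1)*(v + 3)*(v + 4)*(v + 4)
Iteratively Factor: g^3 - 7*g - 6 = (g - 3)*(g^2 + 3*g + 2) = (g - 3)*(g + 1)*(g + 2)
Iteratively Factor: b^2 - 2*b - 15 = (b - 5)*(b + 3)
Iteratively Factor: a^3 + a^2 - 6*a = (a - 2)*(a^2 + 3*a) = a*(a - 2)*(a + 3)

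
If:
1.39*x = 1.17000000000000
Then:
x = 0.84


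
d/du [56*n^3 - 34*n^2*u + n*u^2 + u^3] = -34*n^2 + 2*n*u + 3*u^2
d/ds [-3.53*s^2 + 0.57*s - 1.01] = 0.57 - 7.06*s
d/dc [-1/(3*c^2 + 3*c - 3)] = (2*c + 1)/(3*(c^2 + c - 1)^2)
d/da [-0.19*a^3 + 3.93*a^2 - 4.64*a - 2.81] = -0.57*a^2 + 7.86*a - 4.64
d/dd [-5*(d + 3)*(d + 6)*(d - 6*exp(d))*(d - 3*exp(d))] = 45*d^3*exp(d) - 20*d^3 - 180*d^2*exp(2*d) + 540*d^2*exp(d) - 135*d^2 - 1800*d*exp(2*d) + 1620*d*exp(d) - 180*d - 4050*exp(2*d) + 810*exp(d)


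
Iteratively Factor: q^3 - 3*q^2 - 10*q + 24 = (q - 2)*(q^2 - q - 12) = (q - 2)*(q + 3)*(q - 4)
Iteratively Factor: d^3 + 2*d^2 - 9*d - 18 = (d + 3)*(d^2 - d - 6) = (d - 3)*(d + 3)*(d + 2)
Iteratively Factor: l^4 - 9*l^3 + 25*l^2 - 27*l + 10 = (l - 5)*(l^3 - 4*l^2 + 5*l - 2) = (l - 5)*(l - 1)*(l^2 - 3*l + 2) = (l - 5)*(l - 1)^2*(l - 2)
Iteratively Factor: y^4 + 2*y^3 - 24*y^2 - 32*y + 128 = (y - 4)*(y^3 + 6*y^2 - 32) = (y - 4)*(y + 4)*(y^2 + 2*y - 8) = (y - 4)*(y + 4)^2*(y - 2)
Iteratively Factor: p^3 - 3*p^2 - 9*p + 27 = (p + 3)*(p^2 - 6*p + 9) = (p - 3)*(p + 3)*(p - 3)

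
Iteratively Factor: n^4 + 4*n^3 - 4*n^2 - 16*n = (n + 2)*(n^3 + 2*n^2 - 8*n) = n*(n + 2)*(n^2 + 2*n - 8) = n*(n + 2)*(n + 4)*(n - 2)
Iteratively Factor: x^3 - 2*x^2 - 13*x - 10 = (x + 2)*(x^2 - 4*x - 5) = (x + 1)*(x + 2)*(x - 5)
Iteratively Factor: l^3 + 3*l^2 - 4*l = (l - 1)*(l^2 + 4*l) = (l - 1)*(l + 4)*(l)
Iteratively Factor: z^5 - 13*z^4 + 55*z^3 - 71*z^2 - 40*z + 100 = (z - 5)*(z^4 - 8*z^3 + 15*z^2 + 4*z - 20) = (z - 5)*(z - 2)*(z^3 - 6*z^2 + 3*z + 10) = (z - 5)*(z - 2)^2*(z^2 - 4*z - 5) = (z - 5)^2*(z - 2)^2*(z + 1)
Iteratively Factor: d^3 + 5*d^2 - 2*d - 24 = (d + 3)*(d^2 + 2*d - 8) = (d + 3)*(d + 4)*(d - 2)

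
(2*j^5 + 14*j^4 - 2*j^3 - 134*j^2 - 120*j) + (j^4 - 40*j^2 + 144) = 2*j^5 + 15*j^4 - 2*j^3 - 174*j^2 - 120*j + 144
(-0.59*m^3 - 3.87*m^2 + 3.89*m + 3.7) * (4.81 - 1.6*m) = 0.944*m^4 + 3.3541*m^3 - 24.8387*m^2 + 12.7909*m + 17.797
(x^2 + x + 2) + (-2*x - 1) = x^2 - x + 1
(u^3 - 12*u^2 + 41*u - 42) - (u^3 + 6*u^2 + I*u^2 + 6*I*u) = -18*u^2 - I*u^2 + 41*u - 6*I*u - 42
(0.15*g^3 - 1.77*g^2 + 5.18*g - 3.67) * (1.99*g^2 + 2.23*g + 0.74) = 0.2985*g^5 - 3.1878*g^4 + 6.4721*g^3 + 2.9383*g^2 - 4.3509*g - 2.7158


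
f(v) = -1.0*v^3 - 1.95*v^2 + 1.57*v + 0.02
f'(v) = -3.0*v^2 - 3.9*v + 1.57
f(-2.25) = -1.99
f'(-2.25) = -4.84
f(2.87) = -35.18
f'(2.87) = -34.33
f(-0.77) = -1.89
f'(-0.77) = 2.79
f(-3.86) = 22.42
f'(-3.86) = -28.07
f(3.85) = -79.91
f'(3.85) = -57.91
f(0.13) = 0.19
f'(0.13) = 1.01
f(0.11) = 0.17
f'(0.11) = 1.10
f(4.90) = -156.76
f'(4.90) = -89.57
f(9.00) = -872.80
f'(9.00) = -276.53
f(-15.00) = 2912.72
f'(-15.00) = -614.93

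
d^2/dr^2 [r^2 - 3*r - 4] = 2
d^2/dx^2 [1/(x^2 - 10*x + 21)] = 2*(-x^2 + 10*x + 4*(x - 5)^2 - 21)/(x^2 - 10*x + 21)^3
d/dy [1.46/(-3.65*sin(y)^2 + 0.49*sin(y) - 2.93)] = (10.658*sin(y) - 0.7154)*cos(y)/(3.65*sin(y)^2 - 0.49*sin(y) + 2.93)^2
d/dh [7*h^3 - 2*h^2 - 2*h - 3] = 21*h^2 - 4*h - 2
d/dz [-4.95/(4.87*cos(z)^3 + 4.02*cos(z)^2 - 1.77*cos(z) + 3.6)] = (-72.3195*cos(z)^2 - 39.798*cos(z) + 8.7615)*sin(z)/(4.87*cos(z)^3 + 4.02*cos(z)^2 - 1.77*cos(z) + 3.6)^2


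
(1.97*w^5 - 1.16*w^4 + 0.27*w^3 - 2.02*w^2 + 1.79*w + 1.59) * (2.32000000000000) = 4.5704*w^5 - 2.6912*w^4 + 0.6264*w^3 - 4.6864*w^2 + 4.1528*w + 3.6888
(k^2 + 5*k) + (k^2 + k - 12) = 2*k^2 + 6*k - 12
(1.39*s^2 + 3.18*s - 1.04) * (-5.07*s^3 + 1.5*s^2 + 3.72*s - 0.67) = -7.0473*s^5 - 14.0376*s^4 + 15.2136*s^3 + 9.3383*s^2 - 5.9994*s + 0.6968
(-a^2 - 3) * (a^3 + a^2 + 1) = -a^5 - a^4 - 3*a^3 - 4*a^2 - 3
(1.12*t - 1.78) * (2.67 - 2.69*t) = -3.0128*t^2 + 7.7786*t - 4.7526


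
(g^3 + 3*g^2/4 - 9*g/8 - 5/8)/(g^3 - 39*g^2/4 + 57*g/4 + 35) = (2*g^2 - g - 1)/(2*(g^2 - 11*g + 28))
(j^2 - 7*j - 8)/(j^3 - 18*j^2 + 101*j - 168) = (j + 1)/(j^2 - 10*j + 21)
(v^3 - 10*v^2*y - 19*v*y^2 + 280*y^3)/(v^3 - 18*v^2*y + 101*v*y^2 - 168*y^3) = (-v - 5*y)/(-v + 3*y)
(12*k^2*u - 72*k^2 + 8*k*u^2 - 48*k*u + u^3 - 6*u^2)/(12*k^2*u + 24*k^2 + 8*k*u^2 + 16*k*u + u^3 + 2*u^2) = (u - 6)/(u + 2)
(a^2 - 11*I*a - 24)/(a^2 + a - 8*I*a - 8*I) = (a - 3*I)/(a + 1)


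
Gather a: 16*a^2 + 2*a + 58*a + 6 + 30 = 16*a^2 + 60*a + 36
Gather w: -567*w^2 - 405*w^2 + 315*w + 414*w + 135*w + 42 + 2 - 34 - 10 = -972*w^2 + 864*w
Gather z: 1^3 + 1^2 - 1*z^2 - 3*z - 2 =-z^2 - 3*z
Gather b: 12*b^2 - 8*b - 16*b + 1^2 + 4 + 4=12*b^2 - 24*b + 9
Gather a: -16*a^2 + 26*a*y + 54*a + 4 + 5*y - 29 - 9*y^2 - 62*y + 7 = -16*a^2 + a*(26*y + 54) - 9*y^2 - 57*y - 18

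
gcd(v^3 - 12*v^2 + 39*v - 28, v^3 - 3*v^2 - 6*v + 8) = v^2 - 5*v + 4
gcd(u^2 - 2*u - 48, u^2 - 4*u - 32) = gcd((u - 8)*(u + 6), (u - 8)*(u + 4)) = u - 8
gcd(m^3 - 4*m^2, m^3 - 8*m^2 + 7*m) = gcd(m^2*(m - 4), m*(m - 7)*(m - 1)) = m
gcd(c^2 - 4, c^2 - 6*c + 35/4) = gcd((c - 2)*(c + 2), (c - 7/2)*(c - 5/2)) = 1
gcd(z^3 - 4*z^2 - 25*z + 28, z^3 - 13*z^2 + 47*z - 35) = z^2 - 8*z + 7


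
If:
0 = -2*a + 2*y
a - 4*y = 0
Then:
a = 0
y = 0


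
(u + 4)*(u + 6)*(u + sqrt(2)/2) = u^3 + sqrt(2)*u^2/2 + 10*u^2 + 5*sqrt(2)*u + 24*u + 12*sqrt(2)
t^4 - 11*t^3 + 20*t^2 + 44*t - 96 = (t - 8)*(t - 3)*(t - 2)*(t + 2)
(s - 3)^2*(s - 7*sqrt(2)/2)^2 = s^4 - 7*sqrt(2)*s^3 - 6*s^3 + 67*s^2/2 + 42*sqrt(2)*s^2 - 147*s - 63*sqrt(2)*s + 441/2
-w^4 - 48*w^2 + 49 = (w - 7*I)*(w + 7*I)*(-I*w - I)*(-I*w + I)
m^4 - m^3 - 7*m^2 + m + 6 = (m - 3)*(m - 1)*(m + 1)*(m + 2)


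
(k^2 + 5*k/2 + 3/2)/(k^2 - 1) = (k + 3/2)/(k - 1)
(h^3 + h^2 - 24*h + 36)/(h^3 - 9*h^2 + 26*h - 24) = (h + 6)/(h - 4)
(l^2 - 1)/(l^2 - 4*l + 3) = (l + 1)/(l - 3)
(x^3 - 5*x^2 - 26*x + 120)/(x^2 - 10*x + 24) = x + 5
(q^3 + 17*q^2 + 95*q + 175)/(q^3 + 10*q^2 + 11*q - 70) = (q + 5)/(q - 2)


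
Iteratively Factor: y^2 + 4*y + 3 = (y + 1)*(y + 3)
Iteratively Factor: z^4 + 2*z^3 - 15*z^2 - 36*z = (z - 4)*(z^3 + 6*z^2 + 9*z) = (z - 4)*(z + 3)*(z^2 + 3*z) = (z - 4)*(z + 3)^2*(z)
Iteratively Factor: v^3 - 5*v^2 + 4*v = (v - 1)*(v^2 - 4*v) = v*(v - 1)*(v - 4)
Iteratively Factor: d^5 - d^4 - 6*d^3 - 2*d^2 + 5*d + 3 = (d - 3)*(d^4 + 2*d^3 - 2*d - 1) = (d - 3)*(d + 1)*(d^3 + d^2 - d - 1) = (d - 3)*(d - 1)*(d + 1)*(d^2 + 2*d + 1) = (d - 3)*(d - 1)*(d + 1)^2*(d + 1)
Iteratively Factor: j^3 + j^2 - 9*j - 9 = (j + 1)*(j^2 - 9) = (j - 3)*(j + 1)*(j + 3)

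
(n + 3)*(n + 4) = n^2 + 7*n + 12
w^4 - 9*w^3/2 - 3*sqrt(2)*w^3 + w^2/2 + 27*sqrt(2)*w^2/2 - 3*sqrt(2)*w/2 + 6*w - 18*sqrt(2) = (w - 4)*(w - 3/2)*(w + 1)*(w - 3*sqrt(2))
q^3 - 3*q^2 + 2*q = q*(q - 2)*(q - 1)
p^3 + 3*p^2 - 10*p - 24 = (p - 3)*(p + 2)*(p + 4)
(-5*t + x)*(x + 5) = -5*t*x - 25*t + x^2 + 5*x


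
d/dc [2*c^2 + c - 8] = 4*c + 1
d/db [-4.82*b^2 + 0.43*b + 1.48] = 0.43 - 9.64*b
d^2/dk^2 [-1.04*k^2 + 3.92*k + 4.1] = -2.08000000000000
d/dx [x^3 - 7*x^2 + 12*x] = 3*x^2 - 14*x + 12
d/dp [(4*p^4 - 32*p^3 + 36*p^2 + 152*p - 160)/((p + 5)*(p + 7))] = 8*(p^5 + 14*p^4 - 26*p^3 - 385*p^2 + 355*p + 905)/(p^4 + 24*p^3 + 214*p^2 + 840*p + 1225)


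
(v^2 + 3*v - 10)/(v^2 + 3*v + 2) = (v^2 + 3*v - 10)/(v^2 + 3*v + 2)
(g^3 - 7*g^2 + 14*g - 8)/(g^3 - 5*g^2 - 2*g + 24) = (g^2 - 3*g + 2)/(g^2 - g - 6)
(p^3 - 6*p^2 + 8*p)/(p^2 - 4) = p*(p - 4)/(p + 2)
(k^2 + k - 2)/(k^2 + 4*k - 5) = (k + 2)/(k + 5)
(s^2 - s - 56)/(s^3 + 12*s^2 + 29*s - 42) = (s - 8)/(s^2 + 5*s - 6)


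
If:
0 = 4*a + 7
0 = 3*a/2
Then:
No Solution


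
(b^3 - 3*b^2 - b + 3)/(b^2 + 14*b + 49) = (b^3 - 3*b^2 - b + 3)/(b^2 + 14*b + 49)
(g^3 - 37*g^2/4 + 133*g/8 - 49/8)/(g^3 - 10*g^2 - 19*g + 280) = (8*g^2 - 18*g + 7)/(8*(g^2 - 3*g - 40))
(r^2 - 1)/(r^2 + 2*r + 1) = (r - 1)/(r + 1)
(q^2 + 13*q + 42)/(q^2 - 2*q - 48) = (q + 7)/(q - 8)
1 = 1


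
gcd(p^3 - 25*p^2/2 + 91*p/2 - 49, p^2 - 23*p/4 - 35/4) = p - 7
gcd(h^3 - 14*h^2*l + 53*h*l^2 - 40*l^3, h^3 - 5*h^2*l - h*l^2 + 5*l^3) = h^2 - 6*h*l + 5*l^2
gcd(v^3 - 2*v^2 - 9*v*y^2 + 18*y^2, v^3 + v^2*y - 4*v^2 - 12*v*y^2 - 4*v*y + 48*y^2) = -v + 3*y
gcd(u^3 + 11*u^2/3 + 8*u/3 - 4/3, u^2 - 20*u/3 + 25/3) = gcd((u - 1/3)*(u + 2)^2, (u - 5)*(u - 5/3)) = 1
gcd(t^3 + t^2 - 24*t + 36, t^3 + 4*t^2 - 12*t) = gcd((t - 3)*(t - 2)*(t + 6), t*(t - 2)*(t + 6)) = t^2 + 4*t - 12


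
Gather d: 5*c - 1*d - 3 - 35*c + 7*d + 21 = -30*c + 6*d + 18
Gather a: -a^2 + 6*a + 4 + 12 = -a^2 + 6*a + 16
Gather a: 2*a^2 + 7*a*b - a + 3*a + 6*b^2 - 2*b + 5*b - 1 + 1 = 2*a^2 + a*(7*b + 2) + 6*b^2 + 3*b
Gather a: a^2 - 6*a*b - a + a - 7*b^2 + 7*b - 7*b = a^2 - 6*a*b - 7*b^2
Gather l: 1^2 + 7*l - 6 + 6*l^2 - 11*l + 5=6*l^2 - 4*l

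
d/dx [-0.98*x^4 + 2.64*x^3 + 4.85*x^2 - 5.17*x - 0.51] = -3.92*x^3 + 7.92*x^2 + 9.7*x - 5.17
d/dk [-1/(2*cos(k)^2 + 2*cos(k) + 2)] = -(2*cos(k) + 1)*sin(k)/(2*(cos(k)^2 + cos(k) + 1)^2)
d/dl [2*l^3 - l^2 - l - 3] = 6*l^2 - 2*l - 1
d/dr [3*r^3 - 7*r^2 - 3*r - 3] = 9*r^2 - 14*r - 3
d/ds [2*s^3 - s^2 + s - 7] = 6*s^2 - 2*s + 1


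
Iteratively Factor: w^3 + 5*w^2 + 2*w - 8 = (w - 1)*(w^2 + 6*w + 8) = (w - 1)*(w + 2)*(w + 4)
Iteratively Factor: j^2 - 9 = (j + 3)*(j - 3)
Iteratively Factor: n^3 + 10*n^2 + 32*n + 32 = (n + 2)*(n^2 + 8*n + 16) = (n + 2)*(n + 4)*(n + 4)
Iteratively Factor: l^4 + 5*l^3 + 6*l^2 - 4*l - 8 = (l + 2)*(l^3 + 3*l^2 - 4) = (l + 2)^2*(l^2 + l - 2) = (l + 2)^3*(l - 1)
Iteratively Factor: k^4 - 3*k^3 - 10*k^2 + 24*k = (k - 4)*(k^3 + k^2 - 6*k) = k*(k - 4)*(k^2 + k - 6) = k*(k - 4)*(k + 3)*(k - 2)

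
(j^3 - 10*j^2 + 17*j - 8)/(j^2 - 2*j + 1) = j - 8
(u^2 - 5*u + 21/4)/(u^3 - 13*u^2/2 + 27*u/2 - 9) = (u - 7/2)/(u^2 - 5*u + 6)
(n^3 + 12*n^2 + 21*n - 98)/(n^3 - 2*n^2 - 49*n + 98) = (n + 7)/(n - 7)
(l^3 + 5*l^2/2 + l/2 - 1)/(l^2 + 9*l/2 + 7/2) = (2*l^2 + 3*l - 2)/(2*l + 7)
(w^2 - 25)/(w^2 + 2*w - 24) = (w^2 - 25)/(w^2 + 2*w - 24)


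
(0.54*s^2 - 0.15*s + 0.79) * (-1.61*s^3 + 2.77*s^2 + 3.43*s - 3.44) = -0.8694*s^5 + 1.7373*s^4 + 0.1648*s^3 - 0.1838*s^2 + 3.2257*s - 2.7176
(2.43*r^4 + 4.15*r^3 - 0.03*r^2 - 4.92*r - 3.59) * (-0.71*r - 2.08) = -1.7253*r^5 - 8.0009*r^4 - 8.6107*r^3 + 3.5556*r^2 + 12.7825*r + 7.4672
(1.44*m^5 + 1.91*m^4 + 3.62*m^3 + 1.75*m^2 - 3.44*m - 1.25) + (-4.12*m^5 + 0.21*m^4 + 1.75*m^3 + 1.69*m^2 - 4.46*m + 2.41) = -2.68*m^5 + 2.12*m^4 + 5.37*m^3 + 3.44*m^2 - 7.9*m + 1.16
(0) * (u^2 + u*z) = 0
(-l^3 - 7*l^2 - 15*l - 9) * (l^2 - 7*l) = -l^5 + 34*l^3 + 96*l^2 + 63*l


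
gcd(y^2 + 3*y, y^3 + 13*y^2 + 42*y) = y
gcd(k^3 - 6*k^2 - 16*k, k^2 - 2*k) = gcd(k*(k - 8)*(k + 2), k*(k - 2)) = k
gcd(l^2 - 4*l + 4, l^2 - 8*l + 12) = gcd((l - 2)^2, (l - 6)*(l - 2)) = l - 2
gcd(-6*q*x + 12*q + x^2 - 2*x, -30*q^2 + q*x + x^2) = 1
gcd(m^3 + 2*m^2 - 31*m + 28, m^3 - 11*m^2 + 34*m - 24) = m^2 - 5*m + 4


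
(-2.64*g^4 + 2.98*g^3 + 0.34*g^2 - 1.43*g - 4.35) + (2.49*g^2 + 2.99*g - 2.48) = -2.64*g^4 + 2.98*g^3 + 2.83*g^2 + 1.56*g - 6.83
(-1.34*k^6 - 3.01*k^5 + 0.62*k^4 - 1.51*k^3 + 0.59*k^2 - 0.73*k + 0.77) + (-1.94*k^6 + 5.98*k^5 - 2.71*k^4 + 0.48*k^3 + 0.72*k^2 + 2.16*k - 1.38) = -3.28*k^6 + 2.97*k^5 - 2.09*k^4 - 1.03*k^3 + 1.31*k^2 + 1.43*k - 0.61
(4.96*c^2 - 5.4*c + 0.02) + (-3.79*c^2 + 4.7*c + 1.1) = 1.17*c^2 - 0.7*c + 1.12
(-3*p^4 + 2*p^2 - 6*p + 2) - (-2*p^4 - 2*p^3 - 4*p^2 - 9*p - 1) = -p^4 + 2*p^3 + 6*p^2 + 3*p + 3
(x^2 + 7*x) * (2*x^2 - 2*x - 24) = 2*x^4 + 12*x^3 - 38*x^2 - 168*x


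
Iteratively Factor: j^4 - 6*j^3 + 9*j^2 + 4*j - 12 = (j - 2)*(j^3 - 4*j^2 + j + 6) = (j - 2)*(j + 1)*(j^2 - 5*j + 6) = (j - 2)^2*(j + 1)*(j - 3)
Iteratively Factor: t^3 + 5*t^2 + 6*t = (t)*(t^2 + 5*t + 6) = t*(t + 2)*(t + 3)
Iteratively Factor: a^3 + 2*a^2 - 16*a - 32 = (a + 2)*(a^2 - 16) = (a - 4)*(a + 2)*(a + 4)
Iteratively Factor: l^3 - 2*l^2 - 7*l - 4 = (l + 1)*(l^2 - 3*l - 4) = (l - 4)*(l + 1)*(l + 1)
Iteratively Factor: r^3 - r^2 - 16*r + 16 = (r - 4)*(r^2 + 3*r - 4) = (r - 4)*(r + 4)*(r - 1)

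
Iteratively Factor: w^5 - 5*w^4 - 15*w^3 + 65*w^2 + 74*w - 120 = (w + 2)*(w^4 - 7*w^3 - w^2 + 67*w - 60) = (w - 4)*(w + 2)*(w^3 - 3*w^2 - 13*w + 15) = (w - 4)*(w - 1)*(w + 2)*(w^2 - 2*w - 15) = (w - 4)*(w - 1)*(w + 2)*(w + 3)*(w - 5)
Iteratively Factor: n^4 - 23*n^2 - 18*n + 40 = (n - 5)*(n^3 + 5*n^2 + 2*n - 8) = (n - 5)*(n + 4)*(n^2 + n - 2) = (n - 5)*(n + 2)*(n + 4)*(n - 1)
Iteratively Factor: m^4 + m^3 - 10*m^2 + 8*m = (m + 4)*(m^3 - 3*m^2 + 2*m) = (m - 1)*(m + 4)*(m^2 - 2*m) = (m - 2)*(m - 1)*(m + 4)*(m)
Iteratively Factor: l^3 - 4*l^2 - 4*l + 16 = (l + 2)*(l^2 - 6*l + 8) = (l - 2)*(l + 2)*(l - 4)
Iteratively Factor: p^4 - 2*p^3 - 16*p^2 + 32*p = (p - 2)*(p^3 - 16*p) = (p - 4)*(p - 2)*(p^2 + 4*p) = p*(p - 4)*(p - 2)*(p + 4)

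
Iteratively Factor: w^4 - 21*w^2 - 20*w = (w + 4)*(w^3 - 4*w^2 - 5*w) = (w - 5)*(w + 4)*(w^2 + w) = (w - 5)*(w + 1)*(w + 4)*(w)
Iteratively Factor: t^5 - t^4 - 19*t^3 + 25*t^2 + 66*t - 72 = (t - 1)*(t^4 - 19*t^2 + 6*t + 72) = (t - 1)*(t + 2)*(t^3 - 2*t^2 - 15*t + 36) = (t - 3)*(t - 1)*(t + 2)*(t^2 + t - 12) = (t - 3)^2*(t - 1)*(t + 2)*(t + 4)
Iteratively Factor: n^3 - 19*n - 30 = (n + 3)*(n^2 - 3*n - 10) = (n - 5)*(n + 3)*(n + 2)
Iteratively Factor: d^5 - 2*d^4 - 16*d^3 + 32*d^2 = (d - 2)*(d^4 - 16*d^2) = (d - 4)*(d - 2)*(d^3 + 4*d^2) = (d - 4)*(d - 2)*(d + 4)*(d^2) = d*(d - 4)*(d - 2)*(d + 4)*(d)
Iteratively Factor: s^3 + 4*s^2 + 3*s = (s + 3)*(s^2 + s) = (s + 1)*(s + 3)*(s)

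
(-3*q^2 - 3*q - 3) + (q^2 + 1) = -2*q^2 - 3*q - 2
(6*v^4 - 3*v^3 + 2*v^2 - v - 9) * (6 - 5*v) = -30*v^5 + 51*v^4 - 28*v^3 + 17*v^2 + 39*v - 54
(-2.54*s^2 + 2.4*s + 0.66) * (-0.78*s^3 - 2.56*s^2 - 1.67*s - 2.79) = 1.9812*s^5 + 4.6304*s^4 - 2.417*s^3 + 1.389*s^2 - 7.7982*s - 1.8414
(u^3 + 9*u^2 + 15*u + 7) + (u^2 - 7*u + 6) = u^3 + 10*u^2 + 8*u + 13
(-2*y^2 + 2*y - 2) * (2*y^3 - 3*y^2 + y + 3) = -4*y^5 + 10*y^4 - 12*y^3 + 2*y^2 + 4*y - 6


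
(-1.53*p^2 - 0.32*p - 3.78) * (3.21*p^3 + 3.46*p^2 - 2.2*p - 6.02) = -4.9113*p^5 - 6.321*p^4 - 9.875*p^3 - 3.1642*p^2 + 10.2424*p + 22.7556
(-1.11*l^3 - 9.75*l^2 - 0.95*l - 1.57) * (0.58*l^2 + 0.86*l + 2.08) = -0.6438*l^5 - 6.6096*l^4 - 11.2448*l^3 - 22.0076*l^2 - 3.3262*l - 3.2656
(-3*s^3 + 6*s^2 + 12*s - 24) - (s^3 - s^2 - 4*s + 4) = -4*s^3 + 7*s^2 + 16*s - 28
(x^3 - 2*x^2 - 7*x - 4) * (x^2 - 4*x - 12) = x^5 - 6*x^4 - 11*x^3 + 48*x^2 + 100*x + 48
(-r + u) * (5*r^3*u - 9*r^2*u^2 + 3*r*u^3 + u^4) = -5*r^4*u + 14*r^3*u^2 - 12*r^2*u^3 + 2*r*u^4 + u^5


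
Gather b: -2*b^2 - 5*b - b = -2*b^2 - 6*b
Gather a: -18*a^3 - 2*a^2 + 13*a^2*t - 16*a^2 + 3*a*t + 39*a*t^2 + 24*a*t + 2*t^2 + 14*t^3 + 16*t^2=-18*a^3 + a^2*(13*t - 18) + a*(39*t^2 + 27*t) + 14*t^3 + 18*t^2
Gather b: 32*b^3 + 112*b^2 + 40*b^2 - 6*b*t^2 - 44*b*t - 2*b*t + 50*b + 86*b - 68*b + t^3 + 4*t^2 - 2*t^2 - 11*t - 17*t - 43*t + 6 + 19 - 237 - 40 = 32*b^3 + 152*b^2 + b*(-6*t^2 - 46*t + 68) + t^3 + 2*t^2 - 71*t - 252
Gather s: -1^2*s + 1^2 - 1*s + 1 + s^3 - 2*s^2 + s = s^3 - 2*s^2 - s + 2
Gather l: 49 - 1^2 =48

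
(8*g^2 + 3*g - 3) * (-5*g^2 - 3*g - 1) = -40*g^4 - 39*g^3 - 2*g^2 + 6*g + 3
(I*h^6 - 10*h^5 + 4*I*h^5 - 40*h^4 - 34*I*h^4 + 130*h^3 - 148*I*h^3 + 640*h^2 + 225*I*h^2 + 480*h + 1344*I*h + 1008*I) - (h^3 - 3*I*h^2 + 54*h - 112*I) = I*h^6 - 10*h^5 + 4*I*h^5 - 40*h^4 - 34*I*h^4 + 129*h^3 - 148*I*h^3 + 640*h^2 + 228*I*h^2 + 426*h + 1344*I*h + 1120*I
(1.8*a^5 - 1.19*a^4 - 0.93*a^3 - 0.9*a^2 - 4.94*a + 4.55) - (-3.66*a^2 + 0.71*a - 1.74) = 1.8*a^5 - 1.19*a^4 - 0.93*a^3 + 2.76*a^2 - 5.65*a + 6.29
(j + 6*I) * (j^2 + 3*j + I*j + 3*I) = j^3 + 3*j^2 + 7*I*j^2 - 6*j + 21*I*j - 18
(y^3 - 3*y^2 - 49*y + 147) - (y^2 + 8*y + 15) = y^3 - 4*y^2 - 57*y + 132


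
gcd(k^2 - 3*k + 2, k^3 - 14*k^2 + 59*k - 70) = k - 2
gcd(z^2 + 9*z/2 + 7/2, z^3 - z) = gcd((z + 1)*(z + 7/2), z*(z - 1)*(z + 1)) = z + 1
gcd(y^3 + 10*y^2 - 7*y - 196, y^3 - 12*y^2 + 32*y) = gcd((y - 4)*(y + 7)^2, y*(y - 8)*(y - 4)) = y - 4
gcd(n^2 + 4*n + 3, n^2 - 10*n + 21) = 1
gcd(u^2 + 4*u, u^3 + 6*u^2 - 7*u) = u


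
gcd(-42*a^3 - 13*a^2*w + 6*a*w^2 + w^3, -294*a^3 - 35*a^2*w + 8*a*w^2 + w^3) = 7*a + w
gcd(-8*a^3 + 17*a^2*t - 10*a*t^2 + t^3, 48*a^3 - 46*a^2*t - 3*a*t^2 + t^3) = 8*a^2 - 9*a*t + t^2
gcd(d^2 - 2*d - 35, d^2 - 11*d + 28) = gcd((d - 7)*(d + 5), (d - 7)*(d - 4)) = d - 7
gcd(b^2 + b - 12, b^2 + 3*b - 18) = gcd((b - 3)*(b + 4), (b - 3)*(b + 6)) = b - 3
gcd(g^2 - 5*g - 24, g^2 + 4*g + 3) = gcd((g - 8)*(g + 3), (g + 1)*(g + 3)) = g + 3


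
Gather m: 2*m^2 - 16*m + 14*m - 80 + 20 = 2*m^2 - 2*m - 60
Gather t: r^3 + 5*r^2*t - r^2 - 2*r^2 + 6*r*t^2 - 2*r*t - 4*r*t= r^3 - 3*r^2 + 6*r*t^2 + t*(5*r^2 - 6*r)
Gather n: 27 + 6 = 33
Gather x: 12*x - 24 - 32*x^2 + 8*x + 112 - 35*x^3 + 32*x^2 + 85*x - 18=-35*x^3 + 105*x + 70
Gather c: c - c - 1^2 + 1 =0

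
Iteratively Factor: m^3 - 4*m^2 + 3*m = (m - 3)*(m^2 - m) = (m - 3)*(m - 1)*(m)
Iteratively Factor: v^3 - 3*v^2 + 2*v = (v)*(v^2 - 3*v + 2) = v*(v - 1)*(v - 2)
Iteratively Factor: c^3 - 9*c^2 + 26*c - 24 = (c - 4)*(c^2 - 5*c + 6) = (c - 4)*(c - 2)*(c - 3)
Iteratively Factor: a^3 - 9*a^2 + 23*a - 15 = (a - 3)*(a^2 - 6*a + 5) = (a - 5)*(a - 3)*(a - 1)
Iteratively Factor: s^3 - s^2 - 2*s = (s + 1)*(s^2 - 2*s) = (s - 2)*(s + 1)*(s)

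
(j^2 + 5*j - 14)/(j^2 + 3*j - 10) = (j + 7)/(j + 5)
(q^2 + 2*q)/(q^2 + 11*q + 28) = q*(q + 2)/(q^2 + 11*q + 28)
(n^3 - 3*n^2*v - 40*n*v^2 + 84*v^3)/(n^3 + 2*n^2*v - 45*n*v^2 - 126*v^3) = (n - 2*v)/(n + 3*v)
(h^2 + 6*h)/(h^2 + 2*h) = (h + 6)/(h + 2)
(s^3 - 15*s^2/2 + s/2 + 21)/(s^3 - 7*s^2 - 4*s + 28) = (s + 3/2)/(s + 2)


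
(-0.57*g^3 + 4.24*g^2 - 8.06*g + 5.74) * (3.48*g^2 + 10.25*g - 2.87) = -1.9836*g^5 + 8.9127*g^4 + 17.0471*g^3 - 74.8086*g^2 + 81.9672*g - 16.4738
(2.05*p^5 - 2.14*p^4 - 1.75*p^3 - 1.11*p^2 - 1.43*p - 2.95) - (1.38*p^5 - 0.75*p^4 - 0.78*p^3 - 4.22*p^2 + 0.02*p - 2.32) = 0.67*p^5 - 1.39*p^4 - 0.97*p^3 + 3.11*p^2 - 1.45*p - 0.63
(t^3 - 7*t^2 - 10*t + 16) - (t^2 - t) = t^3 - 8*t^2 - 9*t + 16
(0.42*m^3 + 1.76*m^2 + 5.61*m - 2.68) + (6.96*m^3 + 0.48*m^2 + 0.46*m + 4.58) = 7.38*m^3 + 2.24*m^2 + 6.07*m + 1.9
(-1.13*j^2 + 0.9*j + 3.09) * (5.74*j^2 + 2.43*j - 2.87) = -6.4862*j^4 + 2.4201*j^3 + 23.1667*j^2 + 4.9257*j - 8.8683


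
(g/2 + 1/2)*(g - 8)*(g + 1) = g^3/2 - 3*g^2 - 15*g/2 - 4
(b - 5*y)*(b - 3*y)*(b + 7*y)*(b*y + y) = b^4*y - b^3*y^2 + b^3*y - 41*b^2*y^3 - b^2*y^2 + 105*b*y^4 - 41*b*y^3 + 105*y^4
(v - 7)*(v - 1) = v^2 - 8*v + 7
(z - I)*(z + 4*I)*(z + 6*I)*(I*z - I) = I*z^4 - 9*z^3 - I*z^3 + 9*z^2 - 14*I*z^2 - 24*z + 14*I*z + 24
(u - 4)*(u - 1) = u^2 - 5*u + 4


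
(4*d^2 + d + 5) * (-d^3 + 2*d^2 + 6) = -4*d^5 + 7*d^4 - 3*d^3 + 34*d^2 + 6*d + 30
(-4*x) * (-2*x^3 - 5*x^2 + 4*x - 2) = 8*x^4 + 20*x^3 - 16*x^2 + 8*x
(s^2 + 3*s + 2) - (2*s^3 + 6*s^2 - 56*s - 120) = -2*s^3 - 5*s^2 + 59*s + 122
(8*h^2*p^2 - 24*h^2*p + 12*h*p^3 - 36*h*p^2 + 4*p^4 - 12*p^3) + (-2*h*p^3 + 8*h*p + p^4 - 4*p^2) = 8*h^2*p^2 - 24*h^2*p + 10*h*p^3 - 36*h*p^2 + 8*h*p + 5*p^4 - 12*p^3 - 4*p^2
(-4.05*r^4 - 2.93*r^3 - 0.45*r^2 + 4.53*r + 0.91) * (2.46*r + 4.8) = -9.963*r^5 - 26.6478*r^4 - 15.171*r^3 + 8.9838*r^2 + 23.9826*r + 4.368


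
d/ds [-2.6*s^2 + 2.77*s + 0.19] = 2.77 - 5.2*s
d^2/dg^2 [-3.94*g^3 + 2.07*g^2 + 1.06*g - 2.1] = 4.14 - 23.64*g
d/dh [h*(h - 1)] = 2*h - 1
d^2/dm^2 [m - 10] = 0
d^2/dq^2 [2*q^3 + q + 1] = 12*q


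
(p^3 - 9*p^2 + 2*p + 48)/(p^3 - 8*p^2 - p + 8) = (p^2 - p - 6)/(p^2 - 1)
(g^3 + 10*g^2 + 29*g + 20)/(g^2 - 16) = (g^2 + 6*g + 5)/(g - 4)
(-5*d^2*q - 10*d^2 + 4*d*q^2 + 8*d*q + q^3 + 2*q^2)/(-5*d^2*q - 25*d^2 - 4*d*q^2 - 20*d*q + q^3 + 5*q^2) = (5*d^2*q + 10*d^2 - 4*d*q^2 - 8*d*q - q^3 - 2*q^2)/(5*d^2*q + 25*d^2 + 4*d*q^2 + 20*d*q - q^3 - 5*q^2)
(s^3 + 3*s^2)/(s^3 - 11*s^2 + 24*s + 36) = s^2*(s + 3)/(s^3 - 11*s^2 + 24*s + 36)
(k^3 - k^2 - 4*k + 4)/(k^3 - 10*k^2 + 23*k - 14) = (k + 2)/(k - 7)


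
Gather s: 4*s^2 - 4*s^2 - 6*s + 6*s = 0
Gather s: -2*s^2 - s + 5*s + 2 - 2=-2*s^2 + 4*s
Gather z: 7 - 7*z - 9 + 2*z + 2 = -5*z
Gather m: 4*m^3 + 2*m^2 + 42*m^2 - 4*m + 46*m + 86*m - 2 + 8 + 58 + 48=4*m^3 + 44*m^2 + 128*m + 112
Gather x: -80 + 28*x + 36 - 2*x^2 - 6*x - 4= -2*x^2 + 22*x - 48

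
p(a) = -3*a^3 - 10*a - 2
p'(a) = -9*a^2 - 10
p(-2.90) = 100.17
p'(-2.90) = -85.69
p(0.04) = -2.40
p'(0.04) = -10.01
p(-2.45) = 66.62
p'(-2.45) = -64.02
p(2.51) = -74.54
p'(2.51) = -66.70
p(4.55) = -330.09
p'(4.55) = -196.32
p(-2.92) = 101.89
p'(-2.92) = -86.74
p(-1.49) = 22.82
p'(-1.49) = -29.98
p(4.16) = -259.57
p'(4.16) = -165.75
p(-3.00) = 109.00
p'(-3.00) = -91.00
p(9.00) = -2279.00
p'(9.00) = -739.00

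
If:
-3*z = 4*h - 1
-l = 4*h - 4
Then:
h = 1/4 - 3*z/4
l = 3*z + 3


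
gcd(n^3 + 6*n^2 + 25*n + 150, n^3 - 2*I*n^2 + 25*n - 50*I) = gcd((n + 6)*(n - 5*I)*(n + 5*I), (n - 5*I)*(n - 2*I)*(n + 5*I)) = n^2 + 25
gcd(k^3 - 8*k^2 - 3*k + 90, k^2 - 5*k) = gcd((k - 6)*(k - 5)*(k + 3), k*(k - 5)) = k - 5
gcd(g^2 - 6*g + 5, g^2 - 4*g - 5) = g - 5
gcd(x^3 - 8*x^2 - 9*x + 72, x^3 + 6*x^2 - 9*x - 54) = x^2 - 9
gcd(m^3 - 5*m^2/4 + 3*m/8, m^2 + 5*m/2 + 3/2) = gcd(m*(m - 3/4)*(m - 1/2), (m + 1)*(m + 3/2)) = 1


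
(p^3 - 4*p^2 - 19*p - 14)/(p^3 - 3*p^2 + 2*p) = (p^3 - 4*p^2 - 19*p - 14)/(p*(p^2 - 3*p + 2))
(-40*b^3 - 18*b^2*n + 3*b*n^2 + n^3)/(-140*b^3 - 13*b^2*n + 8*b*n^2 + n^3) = (2*b + n)/(7*b + n)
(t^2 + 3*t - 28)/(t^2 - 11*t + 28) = (t + 7)/(t - 7)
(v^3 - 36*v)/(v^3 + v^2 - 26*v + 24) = v*(v - 6)/(v^2 - 5*v + 4)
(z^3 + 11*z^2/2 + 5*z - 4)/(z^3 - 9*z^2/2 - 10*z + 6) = (z + 4)/(z - 6)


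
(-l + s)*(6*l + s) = -6*l^2 + 5*l*s + s^2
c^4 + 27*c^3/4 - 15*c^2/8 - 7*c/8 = c*(c - 1/2)*(c + 1/4)*(c + 7)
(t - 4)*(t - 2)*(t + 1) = t^3 - 5*t^2 + 2*t + 8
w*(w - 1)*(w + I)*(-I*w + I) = -I*w^4 + w^3 + 2*I*w^3 - 2*w^2 - I*w^2 + w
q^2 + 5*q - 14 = (q - 2)*(q + 7)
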